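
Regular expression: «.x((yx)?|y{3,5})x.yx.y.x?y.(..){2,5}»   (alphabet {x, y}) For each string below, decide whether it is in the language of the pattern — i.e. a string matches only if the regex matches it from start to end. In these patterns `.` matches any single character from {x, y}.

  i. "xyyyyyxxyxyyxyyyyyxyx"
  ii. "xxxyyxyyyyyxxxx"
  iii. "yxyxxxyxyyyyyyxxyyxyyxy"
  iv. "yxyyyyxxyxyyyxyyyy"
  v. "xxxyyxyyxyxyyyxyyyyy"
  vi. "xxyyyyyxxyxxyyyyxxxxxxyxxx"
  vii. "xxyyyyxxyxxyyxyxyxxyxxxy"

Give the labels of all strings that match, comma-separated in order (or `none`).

ii, iii, vi, vii

i → no match
ii → match
iii → match
iv → no match
v → no match
vi → match
vii → match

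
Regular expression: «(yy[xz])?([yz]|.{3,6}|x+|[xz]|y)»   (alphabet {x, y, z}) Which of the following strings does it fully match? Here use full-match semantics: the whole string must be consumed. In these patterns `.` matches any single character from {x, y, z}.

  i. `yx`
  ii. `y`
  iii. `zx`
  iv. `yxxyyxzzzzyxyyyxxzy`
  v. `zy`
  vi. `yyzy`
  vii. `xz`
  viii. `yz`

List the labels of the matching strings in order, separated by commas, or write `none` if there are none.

i → no match
ii → match
iii → no match
iv → no match
v → no match
vi → match
vii → no match
viii → no match

ii, vi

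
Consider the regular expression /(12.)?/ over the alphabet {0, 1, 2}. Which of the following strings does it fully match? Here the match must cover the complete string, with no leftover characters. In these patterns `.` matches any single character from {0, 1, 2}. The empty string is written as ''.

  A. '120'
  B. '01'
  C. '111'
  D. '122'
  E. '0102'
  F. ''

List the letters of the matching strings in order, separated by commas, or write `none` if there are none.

A → match
B → no match
C → no match
D → match
E → no match
F → match

A, D, F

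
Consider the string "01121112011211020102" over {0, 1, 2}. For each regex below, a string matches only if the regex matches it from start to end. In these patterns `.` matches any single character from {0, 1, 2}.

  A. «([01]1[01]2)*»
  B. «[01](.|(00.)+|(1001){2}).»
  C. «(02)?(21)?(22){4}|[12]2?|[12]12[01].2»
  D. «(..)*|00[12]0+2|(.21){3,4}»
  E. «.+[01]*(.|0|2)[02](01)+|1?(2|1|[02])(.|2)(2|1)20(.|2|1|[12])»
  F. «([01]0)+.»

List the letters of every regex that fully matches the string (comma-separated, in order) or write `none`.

A, D

A → match
B → no match
C → no match
D → match
E → no match
F → no match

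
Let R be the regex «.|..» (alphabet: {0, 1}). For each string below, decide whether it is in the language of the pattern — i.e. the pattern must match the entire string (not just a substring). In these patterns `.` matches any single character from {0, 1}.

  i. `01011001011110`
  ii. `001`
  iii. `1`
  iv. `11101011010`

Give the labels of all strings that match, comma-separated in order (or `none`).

i → no match
ii → no match
iii → match
iv → no match

iii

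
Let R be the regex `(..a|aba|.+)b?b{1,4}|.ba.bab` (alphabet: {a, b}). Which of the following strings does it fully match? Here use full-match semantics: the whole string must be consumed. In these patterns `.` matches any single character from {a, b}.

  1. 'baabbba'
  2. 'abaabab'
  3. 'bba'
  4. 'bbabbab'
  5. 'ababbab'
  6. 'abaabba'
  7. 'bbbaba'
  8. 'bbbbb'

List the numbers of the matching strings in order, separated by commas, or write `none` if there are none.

2, 4, 5, 8

1 → no match
2 → match
3 → no match
4 → match
5 → match
6 → no match
7 → no match
8 → match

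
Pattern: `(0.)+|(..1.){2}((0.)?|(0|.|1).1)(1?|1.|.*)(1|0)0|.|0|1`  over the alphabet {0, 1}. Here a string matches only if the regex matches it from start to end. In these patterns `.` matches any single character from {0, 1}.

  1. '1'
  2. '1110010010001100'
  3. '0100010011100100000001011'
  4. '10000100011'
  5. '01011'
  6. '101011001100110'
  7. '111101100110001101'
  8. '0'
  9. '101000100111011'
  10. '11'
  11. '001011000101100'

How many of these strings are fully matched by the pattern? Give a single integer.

2

1 → match
2 → no match
3 → no match
4 → no match
5 → no match
6 → no match
7 → no match
8 → match
9 → no match
10 → no match
11 → no match
Total matched: 2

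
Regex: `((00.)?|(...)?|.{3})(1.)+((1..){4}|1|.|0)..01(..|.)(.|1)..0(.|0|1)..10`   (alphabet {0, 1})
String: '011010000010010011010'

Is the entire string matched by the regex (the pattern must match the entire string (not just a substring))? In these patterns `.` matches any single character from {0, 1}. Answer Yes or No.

No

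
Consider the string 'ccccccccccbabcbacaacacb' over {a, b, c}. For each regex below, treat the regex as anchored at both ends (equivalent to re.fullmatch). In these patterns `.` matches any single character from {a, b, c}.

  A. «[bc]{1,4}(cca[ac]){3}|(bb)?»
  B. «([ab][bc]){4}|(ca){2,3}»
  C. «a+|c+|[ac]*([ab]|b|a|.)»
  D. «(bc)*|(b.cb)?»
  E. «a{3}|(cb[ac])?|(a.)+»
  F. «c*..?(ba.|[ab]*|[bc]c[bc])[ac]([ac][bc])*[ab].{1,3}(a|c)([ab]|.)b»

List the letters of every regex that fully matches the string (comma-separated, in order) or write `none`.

F

A → no match
B → no match
C → no match
D → no match
E → no match
F → match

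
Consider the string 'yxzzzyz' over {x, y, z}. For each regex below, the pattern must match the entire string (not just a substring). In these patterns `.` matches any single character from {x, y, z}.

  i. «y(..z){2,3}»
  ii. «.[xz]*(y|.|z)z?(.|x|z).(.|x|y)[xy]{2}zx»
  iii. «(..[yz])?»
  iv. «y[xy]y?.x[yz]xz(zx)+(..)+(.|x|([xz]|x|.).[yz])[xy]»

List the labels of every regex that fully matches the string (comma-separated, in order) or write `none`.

i → match
ii → no match — must end with 'zx'
iii → no match
iv → no match

i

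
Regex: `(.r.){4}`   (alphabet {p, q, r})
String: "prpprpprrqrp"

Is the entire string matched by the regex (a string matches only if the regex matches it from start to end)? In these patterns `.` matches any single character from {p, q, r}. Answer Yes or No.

Yes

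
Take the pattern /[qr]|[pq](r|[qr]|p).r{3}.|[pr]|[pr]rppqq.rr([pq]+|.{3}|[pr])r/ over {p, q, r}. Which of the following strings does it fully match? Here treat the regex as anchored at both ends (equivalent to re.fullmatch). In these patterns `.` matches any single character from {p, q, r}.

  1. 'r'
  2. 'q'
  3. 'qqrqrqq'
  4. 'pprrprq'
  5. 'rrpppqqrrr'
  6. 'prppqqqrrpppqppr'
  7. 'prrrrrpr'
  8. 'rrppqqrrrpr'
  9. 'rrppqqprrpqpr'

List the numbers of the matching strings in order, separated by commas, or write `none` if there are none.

1, 2, 6, 8, 9

1 → match
2 → match
3 → no match
4 → no match
5 → no match
6 → match
7 → no match
8 → match
9 → match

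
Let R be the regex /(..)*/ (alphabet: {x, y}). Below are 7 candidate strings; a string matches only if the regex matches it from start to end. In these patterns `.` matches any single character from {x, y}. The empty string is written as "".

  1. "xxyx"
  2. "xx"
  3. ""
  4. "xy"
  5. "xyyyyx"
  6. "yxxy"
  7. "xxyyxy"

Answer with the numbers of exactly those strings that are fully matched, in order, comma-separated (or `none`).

1 → match
2 → match
3 → match
4 → match
5 → match
6 → match
7 → match

1, 2, 3, 4, 5, 6, 7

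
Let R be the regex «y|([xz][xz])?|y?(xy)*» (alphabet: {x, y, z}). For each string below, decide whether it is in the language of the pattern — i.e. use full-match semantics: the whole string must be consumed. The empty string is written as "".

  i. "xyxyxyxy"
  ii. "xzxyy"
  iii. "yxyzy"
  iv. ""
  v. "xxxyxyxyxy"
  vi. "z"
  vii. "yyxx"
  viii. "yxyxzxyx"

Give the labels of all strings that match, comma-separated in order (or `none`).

i, iv

i → match
ii → no match
iii → no match
iv → match
v → no match
vi → no match
vii → no match
viii → no match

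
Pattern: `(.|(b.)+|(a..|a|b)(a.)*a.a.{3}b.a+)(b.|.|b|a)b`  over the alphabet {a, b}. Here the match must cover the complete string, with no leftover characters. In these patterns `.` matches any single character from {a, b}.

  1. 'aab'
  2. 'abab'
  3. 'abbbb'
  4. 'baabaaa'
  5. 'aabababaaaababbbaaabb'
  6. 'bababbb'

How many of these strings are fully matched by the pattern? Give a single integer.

3

1 → match
2 → match
3 → no match
4 → no match — must end with 'b'
5 → no match
6 → match
Total matched: 3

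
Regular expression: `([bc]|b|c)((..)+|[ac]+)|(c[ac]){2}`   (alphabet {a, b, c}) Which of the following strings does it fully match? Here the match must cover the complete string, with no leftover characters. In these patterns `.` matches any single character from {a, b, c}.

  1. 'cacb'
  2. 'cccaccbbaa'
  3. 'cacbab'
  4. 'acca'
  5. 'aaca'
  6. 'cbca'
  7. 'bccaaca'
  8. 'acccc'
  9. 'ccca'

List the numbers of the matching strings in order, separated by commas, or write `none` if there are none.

1 → no match
2 → no match
3 → no match
4 → no match
5 → no match
6 → no match
7 → match
8 → no match
9 → match

7, 9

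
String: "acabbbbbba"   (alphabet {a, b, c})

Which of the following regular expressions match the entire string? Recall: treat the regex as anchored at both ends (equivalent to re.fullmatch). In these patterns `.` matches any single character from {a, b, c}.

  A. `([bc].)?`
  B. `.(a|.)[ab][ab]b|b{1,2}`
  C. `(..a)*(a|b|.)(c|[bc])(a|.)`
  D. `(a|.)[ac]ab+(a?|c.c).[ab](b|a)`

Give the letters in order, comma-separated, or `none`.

D

A → no match
B → no match — must end with "b"
C → no match
D → match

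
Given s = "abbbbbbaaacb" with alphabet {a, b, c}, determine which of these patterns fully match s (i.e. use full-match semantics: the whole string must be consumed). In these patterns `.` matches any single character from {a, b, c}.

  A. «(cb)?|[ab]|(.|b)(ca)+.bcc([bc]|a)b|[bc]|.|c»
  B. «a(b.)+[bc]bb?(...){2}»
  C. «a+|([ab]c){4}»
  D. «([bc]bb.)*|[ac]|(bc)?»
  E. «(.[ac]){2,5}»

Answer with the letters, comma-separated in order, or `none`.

A → no match
B → match
C → no match
D → no match
E → no match

B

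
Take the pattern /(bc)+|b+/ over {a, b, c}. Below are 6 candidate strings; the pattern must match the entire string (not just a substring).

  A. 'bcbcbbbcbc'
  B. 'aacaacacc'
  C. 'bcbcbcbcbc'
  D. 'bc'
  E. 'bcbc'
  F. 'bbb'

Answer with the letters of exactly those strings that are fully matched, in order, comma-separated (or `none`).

A → no match
B → no match
C → match
D → match
E → match
F → match

C, D, E, F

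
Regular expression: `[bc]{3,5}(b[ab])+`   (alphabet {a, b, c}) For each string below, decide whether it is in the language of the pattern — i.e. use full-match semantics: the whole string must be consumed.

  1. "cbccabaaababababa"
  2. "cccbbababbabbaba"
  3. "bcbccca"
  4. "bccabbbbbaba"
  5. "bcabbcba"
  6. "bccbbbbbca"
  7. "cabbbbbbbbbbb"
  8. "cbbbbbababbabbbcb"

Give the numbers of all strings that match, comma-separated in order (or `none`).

none

1 → no match
2 → no match
3 → no match
4 → no match
5 → no match
6 → no match
7 → no match
8 → no match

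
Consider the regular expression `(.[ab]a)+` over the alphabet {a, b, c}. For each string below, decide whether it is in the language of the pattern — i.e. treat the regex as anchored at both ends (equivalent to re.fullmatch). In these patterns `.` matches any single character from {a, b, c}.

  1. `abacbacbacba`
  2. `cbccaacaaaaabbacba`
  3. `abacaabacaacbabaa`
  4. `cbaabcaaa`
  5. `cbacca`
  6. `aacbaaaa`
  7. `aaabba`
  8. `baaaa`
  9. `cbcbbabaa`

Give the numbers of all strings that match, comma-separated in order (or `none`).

1 → match
2 → no match
3 → no match
4 → no match
5 → no match
6 → no match
7 → match
8 → no match
9 → no match

1, 7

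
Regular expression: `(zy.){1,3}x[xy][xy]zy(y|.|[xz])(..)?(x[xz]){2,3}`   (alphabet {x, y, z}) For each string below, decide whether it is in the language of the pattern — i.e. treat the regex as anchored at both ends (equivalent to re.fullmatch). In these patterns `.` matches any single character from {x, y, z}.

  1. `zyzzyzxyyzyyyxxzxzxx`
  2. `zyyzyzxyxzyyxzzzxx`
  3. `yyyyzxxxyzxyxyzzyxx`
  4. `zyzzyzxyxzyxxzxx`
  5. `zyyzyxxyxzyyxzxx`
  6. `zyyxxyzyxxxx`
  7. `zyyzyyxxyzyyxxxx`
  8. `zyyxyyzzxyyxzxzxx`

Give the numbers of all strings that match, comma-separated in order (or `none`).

1 → match
2 → no match
3 → no match — must start with `zy`
4 → match
5 → match
6 → no match
7 → match
8 → no match

1, 4, 5, 7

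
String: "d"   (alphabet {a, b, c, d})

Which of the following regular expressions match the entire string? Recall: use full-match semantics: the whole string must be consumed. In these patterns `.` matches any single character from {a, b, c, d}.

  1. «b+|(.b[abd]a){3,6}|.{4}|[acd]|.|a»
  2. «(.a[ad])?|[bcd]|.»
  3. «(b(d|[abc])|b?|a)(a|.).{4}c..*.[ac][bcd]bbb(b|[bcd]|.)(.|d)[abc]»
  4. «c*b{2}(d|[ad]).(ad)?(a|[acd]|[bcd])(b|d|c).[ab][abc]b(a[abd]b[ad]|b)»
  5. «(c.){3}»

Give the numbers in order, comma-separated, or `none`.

1 → match
2 → match
3 → no match
4 → no match
5 → no match — must start with "c"

1, 2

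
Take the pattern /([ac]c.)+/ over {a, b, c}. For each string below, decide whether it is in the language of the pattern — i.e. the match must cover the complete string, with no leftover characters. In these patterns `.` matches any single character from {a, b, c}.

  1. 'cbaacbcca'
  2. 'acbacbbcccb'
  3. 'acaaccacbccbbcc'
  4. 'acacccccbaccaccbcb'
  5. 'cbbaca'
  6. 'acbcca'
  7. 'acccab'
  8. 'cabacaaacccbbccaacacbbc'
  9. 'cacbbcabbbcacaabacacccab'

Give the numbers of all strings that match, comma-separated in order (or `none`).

1 → no match
2 → no match
3 → no match
4 → no match
5 → no match
6 → match
7 → no match
8 → no match
9 → no match

6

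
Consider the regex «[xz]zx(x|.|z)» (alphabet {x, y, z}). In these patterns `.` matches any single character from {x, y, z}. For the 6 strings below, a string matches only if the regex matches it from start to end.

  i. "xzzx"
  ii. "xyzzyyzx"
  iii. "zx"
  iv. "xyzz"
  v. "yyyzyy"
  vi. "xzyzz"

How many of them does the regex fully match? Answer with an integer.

0

i → no match
ii → no match
iii → no match
iv → no match
v → no match
vi → no match
Total matched: 0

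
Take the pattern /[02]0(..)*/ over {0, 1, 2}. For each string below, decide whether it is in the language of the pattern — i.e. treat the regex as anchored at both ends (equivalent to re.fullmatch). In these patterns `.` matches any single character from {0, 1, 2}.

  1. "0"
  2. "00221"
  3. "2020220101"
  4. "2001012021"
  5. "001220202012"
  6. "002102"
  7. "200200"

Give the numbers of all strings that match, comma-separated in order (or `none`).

1 → no match
2 → no match
3 → match
4 → match
5 → match
6 → match
7 → match

3, 4, 5, 6, 7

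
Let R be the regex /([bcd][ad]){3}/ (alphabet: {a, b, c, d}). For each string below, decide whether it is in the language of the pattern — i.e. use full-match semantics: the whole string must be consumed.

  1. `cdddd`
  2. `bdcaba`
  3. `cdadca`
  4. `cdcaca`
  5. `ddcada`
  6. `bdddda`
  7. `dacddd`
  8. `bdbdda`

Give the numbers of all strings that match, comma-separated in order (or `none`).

2, 4, 5, 6, 7, 8

1 → no match
2 → match
3 → no match
4 → match
5 → match
6 → match
7 → match
8 → match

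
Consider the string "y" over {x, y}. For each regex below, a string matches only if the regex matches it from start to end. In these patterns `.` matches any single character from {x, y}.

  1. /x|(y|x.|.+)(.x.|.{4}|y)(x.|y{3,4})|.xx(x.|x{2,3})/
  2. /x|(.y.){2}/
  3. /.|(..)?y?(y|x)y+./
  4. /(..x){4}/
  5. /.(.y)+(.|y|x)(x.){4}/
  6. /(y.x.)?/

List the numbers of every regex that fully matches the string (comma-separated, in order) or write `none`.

3

1 → no match
2 → no match
3 → match
4 → no match — must end with "x"
5 → no match
6 → no match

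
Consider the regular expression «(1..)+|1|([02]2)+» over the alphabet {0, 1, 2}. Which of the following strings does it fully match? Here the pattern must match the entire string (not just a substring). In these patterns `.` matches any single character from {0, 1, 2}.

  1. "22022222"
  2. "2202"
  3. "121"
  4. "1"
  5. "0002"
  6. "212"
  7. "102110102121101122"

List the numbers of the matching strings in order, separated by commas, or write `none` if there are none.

1, 2, 3, 4, 7

1. "22022222" → match
2. "2202" → match
3. "121" → match
4. "1" → match
5. "0002" → no match
6. "212" → no match
7 → match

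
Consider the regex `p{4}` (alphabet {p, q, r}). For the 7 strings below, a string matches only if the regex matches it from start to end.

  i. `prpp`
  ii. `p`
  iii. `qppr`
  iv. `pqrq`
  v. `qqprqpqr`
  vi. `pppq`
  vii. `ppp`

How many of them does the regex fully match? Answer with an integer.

0

i → no match
ii → no match
iii → no match — must start with `p`
iv → no match — must end with `p`
v → no match — must start with `p`
vi → no match — must end with `p`
vii → no match
Total matched: 0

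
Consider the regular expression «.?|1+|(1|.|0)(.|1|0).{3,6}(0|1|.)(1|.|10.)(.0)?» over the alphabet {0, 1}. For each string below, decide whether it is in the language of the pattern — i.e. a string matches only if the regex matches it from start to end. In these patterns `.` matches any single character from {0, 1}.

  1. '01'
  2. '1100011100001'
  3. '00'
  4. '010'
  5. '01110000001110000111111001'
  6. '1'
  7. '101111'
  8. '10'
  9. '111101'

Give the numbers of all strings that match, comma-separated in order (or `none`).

6

1 → no match
2 → no match
3 → no match
4 → no match
5 → no match
6 → match
7 → no match
8 → no match
9 → no match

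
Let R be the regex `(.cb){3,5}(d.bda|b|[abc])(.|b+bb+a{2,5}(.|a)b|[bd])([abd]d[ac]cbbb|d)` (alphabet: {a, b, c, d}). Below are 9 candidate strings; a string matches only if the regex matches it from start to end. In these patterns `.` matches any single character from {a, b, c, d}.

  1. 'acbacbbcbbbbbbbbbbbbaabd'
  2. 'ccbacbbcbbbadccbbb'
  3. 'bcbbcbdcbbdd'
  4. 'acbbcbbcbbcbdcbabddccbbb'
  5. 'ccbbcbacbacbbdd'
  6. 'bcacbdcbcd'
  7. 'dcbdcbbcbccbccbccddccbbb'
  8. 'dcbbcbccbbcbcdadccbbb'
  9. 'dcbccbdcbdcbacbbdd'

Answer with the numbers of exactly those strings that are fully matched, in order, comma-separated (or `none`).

2, 3, 4, 5, 7, 8, 9

1 → no match
2 → match
3 → match
4 → match
5 → match
6 → no match
7 → match
8 → match
9 → match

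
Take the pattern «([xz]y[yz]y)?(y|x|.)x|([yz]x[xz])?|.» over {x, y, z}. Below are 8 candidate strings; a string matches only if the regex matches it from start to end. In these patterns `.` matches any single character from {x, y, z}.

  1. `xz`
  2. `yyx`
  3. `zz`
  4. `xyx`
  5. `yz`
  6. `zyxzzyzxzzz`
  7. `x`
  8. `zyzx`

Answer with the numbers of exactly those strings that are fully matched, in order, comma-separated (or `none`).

7

1. `xz` → no match
2. `yyx` → no match
3. `zz` → no match
4. `xyx` → no match
5. `yz` → no match
6. `zyxzzyzxzzz` → no match
7. `x` → match
8. `zyzx` → no match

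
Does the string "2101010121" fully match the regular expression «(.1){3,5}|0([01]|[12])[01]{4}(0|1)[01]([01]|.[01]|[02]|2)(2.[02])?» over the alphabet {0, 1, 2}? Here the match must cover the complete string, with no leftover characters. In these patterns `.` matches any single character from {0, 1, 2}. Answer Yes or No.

Yes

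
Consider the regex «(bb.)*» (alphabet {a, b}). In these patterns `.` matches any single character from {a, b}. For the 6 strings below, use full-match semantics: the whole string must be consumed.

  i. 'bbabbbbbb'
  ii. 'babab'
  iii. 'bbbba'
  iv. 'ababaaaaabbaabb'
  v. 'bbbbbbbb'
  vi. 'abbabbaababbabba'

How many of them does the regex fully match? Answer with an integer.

1

i → match
ii → no match
iii → no match
iv → no match
v → no match
vi → no match
Total matched: 1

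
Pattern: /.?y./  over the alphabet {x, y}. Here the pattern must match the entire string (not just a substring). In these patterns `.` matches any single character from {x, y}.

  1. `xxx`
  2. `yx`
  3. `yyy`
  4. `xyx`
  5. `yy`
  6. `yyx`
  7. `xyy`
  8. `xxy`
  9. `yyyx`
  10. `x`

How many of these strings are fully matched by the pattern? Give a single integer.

1 → no match
2 → match
3 → match
4 → match
5 → match
6 → match
7 → match
8 → no match
9 → no match
10 → no match
Total matched: 6

6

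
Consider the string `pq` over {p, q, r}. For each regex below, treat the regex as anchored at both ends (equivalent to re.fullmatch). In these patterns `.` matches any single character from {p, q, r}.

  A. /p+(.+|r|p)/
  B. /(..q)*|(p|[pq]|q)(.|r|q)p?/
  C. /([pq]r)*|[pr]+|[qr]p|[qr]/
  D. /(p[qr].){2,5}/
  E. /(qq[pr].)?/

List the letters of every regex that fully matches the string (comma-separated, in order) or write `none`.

A, B

A → match
B → match
C → no match
D → no match
E → no match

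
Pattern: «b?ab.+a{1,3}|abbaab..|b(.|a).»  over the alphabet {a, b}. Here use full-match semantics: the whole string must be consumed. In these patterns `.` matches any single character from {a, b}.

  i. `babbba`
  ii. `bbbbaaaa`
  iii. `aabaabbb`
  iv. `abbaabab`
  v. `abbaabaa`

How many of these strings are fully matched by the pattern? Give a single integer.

i → match
ii → no match
iii → no match
iv → match
v → match
Total matched: 3

3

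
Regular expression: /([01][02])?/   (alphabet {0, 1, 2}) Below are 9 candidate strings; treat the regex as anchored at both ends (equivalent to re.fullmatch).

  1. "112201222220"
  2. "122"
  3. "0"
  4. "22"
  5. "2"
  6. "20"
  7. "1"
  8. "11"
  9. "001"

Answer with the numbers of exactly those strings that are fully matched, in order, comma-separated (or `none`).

none

1 → no match
2 → no match
3 → no match
4 → no match
5 → no match
6 → no match
7 → no match
8 → no match
9 → no match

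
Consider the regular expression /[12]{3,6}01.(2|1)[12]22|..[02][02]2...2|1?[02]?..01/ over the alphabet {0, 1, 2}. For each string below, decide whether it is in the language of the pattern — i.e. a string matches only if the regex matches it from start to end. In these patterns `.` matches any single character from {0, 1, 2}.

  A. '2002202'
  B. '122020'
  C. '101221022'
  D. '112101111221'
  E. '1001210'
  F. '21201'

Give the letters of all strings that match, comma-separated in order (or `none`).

F

A → no match
B → no match
C → no match
D → no match
E → no match
F → match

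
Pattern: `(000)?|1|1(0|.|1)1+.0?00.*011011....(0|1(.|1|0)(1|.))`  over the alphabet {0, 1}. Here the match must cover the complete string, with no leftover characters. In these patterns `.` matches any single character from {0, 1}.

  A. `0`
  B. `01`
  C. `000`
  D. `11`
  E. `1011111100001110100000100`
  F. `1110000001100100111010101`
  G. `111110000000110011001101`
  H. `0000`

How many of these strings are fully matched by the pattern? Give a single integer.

A. `0` → no match
B. `01` → no match
C. `000` → match
D. `11` → no match
E → no match
F → no match
G → no match
H. `0000` → no match
Total matched: 1

1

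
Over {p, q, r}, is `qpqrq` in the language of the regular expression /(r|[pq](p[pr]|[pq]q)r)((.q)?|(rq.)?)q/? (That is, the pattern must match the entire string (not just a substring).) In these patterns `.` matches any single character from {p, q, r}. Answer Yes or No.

Yes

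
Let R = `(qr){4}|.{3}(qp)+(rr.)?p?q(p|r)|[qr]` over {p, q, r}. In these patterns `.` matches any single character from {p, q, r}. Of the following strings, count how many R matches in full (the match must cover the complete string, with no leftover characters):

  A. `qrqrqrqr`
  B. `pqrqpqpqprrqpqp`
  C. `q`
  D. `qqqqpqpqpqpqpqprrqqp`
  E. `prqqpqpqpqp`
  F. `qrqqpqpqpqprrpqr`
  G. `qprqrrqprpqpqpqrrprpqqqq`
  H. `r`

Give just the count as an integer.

7

A. `qrqrqrqr` → match
B → match
C. `q` → match
D → match
E. `prqqpqpqpqp` → match
F → match
G → no match
H. `r` → match
Total matched: 7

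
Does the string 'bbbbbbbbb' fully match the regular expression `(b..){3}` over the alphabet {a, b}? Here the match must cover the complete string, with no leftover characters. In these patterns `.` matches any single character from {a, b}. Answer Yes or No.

Yes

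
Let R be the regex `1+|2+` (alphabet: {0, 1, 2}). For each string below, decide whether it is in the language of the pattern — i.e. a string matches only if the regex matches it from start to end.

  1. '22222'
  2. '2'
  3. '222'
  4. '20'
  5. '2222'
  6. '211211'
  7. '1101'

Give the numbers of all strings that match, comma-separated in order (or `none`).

1, 2, 3, 5

1. '22222' → match
2. '2' → match
3. '222' → match
4. '20' → no match
5. '2222' → match
6. '211211' → no match
7. '1101' → no match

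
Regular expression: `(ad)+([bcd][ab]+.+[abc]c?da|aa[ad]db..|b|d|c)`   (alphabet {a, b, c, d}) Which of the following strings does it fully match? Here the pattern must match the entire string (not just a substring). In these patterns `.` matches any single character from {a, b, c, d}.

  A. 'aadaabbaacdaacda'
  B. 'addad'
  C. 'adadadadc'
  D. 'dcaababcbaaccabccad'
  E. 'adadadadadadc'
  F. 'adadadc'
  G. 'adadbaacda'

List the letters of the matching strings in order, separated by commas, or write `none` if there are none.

C, E, F, G

A → no match — must start with 'ad'
B. 'addad' → no match
C. 'adadadadc' → match
D → no match — must start with 'ad'
E → match
F. 'adadadc' → match
G. 'adadbaacda' → match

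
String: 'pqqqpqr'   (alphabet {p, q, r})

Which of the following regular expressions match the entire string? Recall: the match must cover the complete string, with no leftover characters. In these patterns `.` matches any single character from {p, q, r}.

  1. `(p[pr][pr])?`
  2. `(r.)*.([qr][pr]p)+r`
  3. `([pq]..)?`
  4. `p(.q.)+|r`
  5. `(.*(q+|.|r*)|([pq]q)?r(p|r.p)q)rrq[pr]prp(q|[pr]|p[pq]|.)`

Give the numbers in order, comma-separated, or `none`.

1 → no match
2 → no match — must end with 'pr'
3 → no match
4 → match
5 → no match

4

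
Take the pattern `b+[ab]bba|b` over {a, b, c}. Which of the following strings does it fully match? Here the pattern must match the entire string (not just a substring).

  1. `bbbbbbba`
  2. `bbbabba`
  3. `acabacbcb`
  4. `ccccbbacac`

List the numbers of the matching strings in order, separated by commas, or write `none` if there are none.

1, 2

1 → match
2 → match
3 → no match — must start with `b`
4 → no match — must start with `b`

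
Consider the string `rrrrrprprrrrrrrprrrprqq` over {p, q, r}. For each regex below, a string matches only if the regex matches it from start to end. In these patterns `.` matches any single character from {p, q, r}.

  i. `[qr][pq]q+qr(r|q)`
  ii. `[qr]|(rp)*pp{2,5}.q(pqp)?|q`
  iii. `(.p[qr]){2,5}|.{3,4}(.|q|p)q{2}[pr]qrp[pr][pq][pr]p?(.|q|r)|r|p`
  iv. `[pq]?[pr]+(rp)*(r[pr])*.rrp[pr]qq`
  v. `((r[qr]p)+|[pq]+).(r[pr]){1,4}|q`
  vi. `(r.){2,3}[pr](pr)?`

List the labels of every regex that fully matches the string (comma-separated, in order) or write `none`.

iv

i → no match
ii → no match
iii → no match
iv → match
v → no match
vi → no match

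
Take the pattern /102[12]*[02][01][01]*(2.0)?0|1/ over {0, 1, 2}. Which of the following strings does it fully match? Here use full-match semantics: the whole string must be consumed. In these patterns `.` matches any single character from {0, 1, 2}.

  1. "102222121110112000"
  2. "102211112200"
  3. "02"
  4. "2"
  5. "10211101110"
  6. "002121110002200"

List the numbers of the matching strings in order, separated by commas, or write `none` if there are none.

1 → match
2 → match
3 → no match
4 → no match
5 → match
6 → no match

1, 2, 5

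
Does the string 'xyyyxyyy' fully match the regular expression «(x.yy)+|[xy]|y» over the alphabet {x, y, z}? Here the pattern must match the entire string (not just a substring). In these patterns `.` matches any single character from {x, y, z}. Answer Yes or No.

Yes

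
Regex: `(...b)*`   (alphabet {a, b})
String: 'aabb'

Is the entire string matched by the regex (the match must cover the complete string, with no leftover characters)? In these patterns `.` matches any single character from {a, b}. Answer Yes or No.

Yes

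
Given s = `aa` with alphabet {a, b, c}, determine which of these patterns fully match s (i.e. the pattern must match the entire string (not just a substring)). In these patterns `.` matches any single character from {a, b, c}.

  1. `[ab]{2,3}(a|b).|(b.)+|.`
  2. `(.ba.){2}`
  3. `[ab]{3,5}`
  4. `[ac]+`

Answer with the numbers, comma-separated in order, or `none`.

4

1 → no match
2 → no match
3 → no match
4 → match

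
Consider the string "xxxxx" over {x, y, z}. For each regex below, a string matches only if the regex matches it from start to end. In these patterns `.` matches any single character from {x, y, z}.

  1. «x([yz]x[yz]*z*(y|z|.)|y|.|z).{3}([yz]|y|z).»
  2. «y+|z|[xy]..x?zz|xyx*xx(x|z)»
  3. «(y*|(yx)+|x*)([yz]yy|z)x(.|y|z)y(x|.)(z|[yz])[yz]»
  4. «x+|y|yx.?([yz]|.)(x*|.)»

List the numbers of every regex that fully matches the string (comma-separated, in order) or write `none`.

4

1 → no match
2 → no match
3 → no match
4 → match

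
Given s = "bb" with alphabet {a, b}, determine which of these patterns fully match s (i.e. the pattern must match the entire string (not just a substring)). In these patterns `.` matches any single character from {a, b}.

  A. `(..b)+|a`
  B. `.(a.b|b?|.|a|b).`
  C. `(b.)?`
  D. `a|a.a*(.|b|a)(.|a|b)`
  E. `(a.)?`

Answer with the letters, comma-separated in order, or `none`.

A → no match
B → match
C → match
D → no match — must start with "a"
E → no match

B, C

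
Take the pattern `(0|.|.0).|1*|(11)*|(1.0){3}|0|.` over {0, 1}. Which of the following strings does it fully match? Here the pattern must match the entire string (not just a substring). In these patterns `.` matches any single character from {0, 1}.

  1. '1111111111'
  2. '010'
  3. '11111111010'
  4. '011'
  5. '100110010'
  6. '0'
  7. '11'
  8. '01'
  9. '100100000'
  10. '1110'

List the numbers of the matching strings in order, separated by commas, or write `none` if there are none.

1. '1111111111' → match
2. '010' → no match
3. '11111111010' → no match
4. '011' → no match
5. '100110010' → no match
6. '0' → match
7. '11' → match
8. '01' → match
9. '100100000' → no match
10. '1110' → no match

1, 6, 7, 8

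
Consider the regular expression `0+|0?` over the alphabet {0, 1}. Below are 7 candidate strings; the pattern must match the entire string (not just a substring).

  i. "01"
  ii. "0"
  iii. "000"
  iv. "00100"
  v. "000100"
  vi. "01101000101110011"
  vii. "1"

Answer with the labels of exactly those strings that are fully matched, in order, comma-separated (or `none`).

i → no match
ii → match
iii → match
iv → no match
v → no match
vi → no match
vii → no match

ii, iii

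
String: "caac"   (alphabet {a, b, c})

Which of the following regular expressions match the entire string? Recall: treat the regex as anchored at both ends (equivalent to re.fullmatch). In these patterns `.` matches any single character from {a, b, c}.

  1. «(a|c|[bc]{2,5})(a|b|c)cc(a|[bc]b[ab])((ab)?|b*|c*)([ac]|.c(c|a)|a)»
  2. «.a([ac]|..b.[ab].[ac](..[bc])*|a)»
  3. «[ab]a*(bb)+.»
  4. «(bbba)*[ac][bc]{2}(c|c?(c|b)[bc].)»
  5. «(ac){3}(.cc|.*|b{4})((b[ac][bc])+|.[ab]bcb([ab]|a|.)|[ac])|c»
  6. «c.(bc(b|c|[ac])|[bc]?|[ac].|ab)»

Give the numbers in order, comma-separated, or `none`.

6

1 → no match
2 → no match
3 → no match
4 → no match
5 → no match
6 → match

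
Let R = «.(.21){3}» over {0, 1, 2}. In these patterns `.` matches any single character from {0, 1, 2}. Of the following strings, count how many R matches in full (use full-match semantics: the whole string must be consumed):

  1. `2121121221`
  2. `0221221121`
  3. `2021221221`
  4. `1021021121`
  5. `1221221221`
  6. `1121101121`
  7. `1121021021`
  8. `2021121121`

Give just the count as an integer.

7

1 → match
2 → match
3 → match
4 → match
5 → match
6 → no match
7 → match
8 → match
Total matched: 7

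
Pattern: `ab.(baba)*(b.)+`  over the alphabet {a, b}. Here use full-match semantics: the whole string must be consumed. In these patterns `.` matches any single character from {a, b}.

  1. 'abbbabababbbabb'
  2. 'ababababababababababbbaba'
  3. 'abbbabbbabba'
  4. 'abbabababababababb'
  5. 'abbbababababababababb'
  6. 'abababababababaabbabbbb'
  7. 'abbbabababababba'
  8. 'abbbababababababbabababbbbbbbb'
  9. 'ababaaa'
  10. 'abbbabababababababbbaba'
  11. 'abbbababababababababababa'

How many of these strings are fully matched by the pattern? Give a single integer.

1 → match
2 → match
3 → no match
4 → no match
5 → match
6 → no match
7 → no match
8 → no match
9 → no match
10 → match
11 → match
Total matched: 5

5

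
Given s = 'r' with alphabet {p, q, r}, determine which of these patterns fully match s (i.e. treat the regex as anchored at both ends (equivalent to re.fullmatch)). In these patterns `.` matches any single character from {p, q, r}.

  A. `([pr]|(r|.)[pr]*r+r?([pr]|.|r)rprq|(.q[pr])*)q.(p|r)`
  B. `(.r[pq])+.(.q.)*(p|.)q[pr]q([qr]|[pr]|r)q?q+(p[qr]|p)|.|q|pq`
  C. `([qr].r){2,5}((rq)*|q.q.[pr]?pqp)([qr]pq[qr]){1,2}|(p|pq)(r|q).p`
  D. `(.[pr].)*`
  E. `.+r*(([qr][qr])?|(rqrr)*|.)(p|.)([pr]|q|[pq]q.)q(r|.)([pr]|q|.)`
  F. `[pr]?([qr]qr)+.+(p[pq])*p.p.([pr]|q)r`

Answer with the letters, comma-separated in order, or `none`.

B

A → no match
B → match
C → no match
D → no match
E → no match
F → no match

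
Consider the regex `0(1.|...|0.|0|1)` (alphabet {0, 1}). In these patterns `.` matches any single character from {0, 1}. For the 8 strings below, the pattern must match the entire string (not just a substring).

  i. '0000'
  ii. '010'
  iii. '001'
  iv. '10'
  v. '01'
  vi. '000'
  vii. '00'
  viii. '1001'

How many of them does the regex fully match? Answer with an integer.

i → match
ii → match
iii → match
iv → no match — must start with '0'
v → match
vi → match
vii → match
viii → no match — must start with '0'
Total matched: 6

6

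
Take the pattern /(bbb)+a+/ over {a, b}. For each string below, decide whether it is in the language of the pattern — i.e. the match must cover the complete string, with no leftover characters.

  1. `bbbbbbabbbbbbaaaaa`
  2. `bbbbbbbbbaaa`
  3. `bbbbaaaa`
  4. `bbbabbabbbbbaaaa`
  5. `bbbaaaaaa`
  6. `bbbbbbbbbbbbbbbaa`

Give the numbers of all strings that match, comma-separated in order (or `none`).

1 → no match
2 → match
3 → no match
4 → no match
5 → match
6 → match

2, 5, 6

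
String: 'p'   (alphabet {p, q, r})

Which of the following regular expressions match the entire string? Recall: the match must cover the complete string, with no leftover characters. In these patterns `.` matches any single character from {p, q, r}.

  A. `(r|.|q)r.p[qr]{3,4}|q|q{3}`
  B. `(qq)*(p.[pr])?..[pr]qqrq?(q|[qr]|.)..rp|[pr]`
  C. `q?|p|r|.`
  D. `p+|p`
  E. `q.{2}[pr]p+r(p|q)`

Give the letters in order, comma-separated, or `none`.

A → no match
B → match
C → match
D → match
E → no match — must start with 'q'

B, C, D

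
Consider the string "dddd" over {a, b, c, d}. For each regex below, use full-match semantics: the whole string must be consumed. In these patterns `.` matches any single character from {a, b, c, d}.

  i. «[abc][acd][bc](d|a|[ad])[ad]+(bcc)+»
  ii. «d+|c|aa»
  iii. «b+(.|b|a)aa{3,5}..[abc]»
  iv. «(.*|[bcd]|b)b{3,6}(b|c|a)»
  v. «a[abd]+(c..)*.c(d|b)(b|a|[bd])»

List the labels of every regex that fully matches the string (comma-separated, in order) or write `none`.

i → no match — must end with "bcc"
ii → match
iii → no match — must start with "b"
iv → no match
v → no match — must start with "a"

ii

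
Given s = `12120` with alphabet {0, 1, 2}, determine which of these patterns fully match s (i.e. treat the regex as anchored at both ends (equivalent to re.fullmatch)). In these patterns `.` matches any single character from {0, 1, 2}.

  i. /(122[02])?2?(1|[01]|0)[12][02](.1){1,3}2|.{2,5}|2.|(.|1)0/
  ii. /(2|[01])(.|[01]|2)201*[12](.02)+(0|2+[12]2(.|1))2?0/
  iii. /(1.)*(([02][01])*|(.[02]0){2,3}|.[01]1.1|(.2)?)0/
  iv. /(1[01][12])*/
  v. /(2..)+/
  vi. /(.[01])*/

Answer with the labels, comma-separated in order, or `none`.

i, iii

i → match
ii → no match
iii → match
iv → no match
v → no match — must start with `2`
vi → no match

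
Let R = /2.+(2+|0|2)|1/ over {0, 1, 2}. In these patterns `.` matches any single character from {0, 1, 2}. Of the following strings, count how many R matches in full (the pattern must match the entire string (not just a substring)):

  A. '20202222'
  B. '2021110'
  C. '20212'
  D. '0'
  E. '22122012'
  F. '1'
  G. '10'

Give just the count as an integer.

5

A → match
B → match
C → match
D → no match
E → match
F → match
G → no match
Total matched: 5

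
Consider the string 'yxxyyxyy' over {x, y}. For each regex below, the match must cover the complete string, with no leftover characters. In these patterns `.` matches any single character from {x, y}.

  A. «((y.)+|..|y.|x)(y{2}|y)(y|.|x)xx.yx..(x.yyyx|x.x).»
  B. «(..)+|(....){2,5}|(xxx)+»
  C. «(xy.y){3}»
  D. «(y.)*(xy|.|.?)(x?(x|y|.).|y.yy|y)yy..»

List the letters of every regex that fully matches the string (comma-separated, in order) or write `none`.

B

A → no match
B → match
C → no match — must start with 'xy'
D → no match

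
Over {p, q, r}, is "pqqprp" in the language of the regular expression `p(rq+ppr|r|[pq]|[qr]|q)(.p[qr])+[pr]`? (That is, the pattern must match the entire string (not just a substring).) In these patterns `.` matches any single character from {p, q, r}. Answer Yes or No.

Yes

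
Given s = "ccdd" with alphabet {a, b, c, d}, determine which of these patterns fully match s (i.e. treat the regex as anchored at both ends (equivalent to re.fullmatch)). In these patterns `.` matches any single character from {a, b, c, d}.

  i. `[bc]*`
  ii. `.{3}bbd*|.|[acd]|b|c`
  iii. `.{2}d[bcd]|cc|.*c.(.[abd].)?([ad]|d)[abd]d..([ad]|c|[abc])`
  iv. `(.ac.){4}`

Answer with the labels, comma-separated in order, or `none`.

i → no match
ii → no match
iii → match
iv → no match

iii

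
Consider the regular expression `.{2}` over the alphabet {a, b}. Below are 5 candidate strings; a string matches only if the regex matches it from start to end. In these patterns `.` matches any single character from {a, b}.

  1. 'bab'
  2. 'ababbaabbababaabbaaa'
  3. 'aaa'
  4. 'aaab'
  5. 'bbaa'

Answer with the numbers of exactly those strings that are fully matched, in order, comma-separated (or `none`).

none

1 → no match
2 → no match
3 → no match
4 → no match
5 → no match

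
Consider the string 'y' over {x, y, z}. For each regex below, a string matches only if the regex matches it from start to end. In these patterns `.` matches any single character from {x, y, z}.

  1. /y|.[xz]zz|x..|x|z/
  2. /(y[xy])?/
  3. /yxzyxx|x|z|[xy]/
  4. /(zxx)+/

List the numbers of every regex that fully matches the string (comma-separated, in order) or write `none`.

1 → match
2 → no match
3 → match
4 → no match — must start with 'zxx'

1, 3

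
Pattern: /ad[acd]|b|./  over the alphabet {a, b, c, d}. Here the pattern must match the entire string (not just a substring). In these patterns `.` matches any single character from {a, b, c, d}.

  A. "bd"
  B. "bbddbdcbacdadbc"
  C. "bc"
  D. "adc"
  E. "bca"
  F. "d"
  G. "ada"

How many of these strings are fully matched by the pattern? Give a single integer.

A → no match
B → no match
C → no match
D → match
E → no match
F → match
G → match
Total matched: 3

3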